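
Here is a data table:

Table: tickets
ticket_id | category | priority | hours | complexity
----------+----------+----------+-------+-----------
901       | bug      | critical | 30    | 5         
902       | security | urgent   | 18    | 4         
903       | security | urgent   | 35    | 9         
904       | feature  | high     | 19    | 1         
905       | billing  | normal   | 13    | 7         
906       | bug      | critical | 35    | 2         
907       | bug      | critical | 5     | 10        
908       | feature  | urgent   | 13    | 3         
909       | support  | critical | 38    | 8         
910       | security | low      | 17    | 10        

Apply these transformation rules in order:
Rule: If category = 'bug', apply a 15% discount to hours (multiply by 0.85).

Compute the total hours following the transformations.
212.5

Step 1: Records with category = 'bug' have total hours = 70
Step 2: Apply multiplier: 70 × 0.85 = 59.5
Step 3: Other records total: 153
Step 4: Final sum = 59.5 + 153 = 212.5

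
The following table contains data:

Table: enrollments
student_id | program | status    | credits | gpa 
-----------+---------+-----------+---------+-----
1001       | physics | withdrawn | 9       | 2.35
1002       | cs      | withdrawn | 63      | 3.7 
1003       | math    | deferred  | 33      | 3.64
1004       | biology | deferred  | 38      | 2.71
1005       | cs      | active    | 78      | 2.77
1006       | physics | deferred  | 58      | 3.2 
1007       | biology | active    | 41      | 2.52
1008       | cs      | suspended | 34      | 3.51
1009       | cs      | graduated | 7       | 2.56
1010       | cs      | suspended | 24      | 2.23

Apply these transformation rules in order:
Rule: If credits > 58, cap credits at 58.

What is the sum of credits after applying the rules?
360

Step 1: 2 records have credits > 58
Step 2: These records originally summed to 141
Step 3: After capping: 2 × 58 = 116
Step 4: Unaffected records sum: 244
Step 5: Final sum = 116 + 244 = 360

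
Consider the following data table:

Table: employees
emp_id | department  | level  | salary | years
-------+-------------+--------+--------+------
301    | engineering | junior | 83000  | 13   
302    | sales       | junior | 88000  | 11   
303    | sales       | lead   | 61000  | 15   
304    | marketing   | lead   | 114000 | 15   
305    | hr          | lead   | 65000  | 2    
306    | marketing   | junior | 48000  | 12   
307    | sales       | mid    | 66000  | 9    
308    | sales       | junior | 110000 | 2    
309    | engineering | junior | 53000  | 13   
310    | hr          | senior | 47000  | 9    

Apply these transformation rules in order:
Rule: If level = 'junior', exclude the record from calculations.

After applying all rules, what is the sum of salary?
353000

Step 1: Identify records where level = 'junior'
Step 2: The excluded records sum to 382000
Step 3: Original total salary = 735000
Step 4: Remaining total = 735000 - 382000 = 353000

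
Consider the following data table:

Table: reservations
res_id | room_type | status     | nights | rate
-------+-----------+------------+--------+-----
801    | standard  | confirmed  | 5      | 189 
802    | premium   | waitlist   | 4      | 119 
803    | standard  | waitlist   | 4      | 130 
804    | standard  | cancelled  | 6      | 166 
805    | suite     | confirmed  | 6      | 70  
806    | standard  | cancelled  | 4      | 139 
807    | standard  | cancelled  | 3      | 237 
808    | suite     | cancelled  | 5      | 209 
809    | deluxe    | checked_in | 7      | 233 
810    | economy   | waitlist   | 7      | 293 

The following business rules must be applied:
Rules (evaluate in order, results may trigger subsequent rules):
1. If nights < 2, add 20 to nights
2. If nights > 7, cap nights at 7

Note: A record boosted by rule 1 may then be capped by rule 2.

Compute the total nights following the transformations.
51

Step 1: Apply rule 1 to records with nights < 2
  - 0 records get bonus of 20
  - Of these, 0 records then exceed 7 and get capped
Step 2: Apply rule 2 to records with nights > 7
  - 0 records (original) are capped
Step 3: Calculate final sum = 51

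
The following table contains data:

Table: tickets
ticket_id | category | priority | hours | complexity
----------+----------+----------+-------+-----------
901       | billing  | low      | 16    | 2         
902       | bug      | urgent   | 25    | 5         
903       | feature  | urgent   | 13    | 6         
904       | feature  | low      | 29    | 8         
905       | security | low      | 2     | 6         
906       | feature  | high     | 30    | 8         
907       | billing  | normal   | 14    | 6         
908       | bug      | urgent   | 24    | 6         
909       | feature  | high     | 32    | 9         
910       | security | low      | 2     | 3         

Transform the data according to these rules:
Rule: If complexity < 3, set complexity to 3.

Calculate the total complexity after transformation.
60

Step 1: 1 records have complexity < 3
Step 2: These records originally summed to 2
Step 3: After setting to minimum: 1 × 3 = 3
Step 4: Unaffected records sum: 57
Step 5: Final sum = 3 + 57 = 60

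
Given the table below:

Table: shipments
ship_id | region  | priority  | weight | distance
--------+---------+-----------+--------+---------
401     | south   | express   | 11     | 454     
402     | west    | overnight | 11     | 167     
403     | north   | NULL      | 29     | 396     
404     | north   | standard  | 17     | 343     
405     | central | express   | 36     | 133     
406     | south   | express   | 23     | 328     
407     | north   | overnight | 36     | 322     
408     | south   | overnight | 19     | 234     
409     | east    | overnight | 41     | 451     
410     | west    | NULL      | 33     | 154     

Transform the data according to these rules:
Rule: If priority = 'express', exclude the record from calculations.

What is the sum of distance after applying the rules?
2067

Step 1: Identify records where priority = 'express'
Step 2: The excluded records sum to 915
Step 3: Original total distance = 2982
Step 4: Remaining total = 2982 - 915 = 2067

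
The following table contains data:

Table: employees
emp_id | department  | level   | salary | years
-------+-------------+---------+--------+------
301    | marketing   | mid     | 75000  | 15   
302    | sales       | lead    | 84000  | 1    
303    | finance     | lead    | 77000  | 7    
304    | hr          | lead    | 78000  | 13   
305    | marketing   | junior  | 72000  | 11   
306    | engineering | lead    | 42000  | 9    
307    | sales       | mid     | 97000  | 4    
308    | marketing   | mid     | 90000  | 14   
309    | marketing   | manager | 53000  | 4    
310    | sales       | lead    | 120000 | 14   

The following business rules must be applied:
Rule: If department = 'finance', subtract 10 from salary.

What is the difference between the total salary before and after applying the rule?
10

Step 1: Original sum of salary = 788000
Step 2: 1 records have department = 'finance'
Step 3: Each affected record changes by -10
Step 4: Total change = 1 × -10 = -10
Step 5: New sum = 788000 + -10 = 787990
Step 6: Difference = |787990 - 788000| = 10
        (Sum decreased by 10)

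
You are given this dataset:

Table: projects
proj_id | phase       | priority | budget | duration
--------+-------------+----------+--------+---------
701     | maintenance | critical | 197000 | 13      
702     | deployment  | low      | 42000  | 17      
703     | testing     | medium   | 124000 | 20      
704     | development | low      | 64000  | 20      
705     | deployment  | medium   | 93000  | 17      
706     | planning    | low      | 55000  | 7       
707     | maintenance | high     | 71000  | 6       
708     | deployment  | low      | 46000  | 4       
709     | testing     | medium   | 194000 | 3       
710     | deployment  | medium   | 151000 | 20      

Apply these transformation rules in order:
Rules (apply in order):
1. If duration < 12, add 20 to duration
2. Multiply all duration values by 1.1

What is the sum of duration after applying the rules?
227.7

Step 1: Apply Rule 1 - Add 20 to records with duration < 12
  - 4 records affected: 20 + (4 × 20) = 100
  - Unaffected records: 107
  - Sum after Rule 1: 207
Step 2: Apply Rule 2 - Multiply all by 1.1
  - 207 × 1.1 = 227.7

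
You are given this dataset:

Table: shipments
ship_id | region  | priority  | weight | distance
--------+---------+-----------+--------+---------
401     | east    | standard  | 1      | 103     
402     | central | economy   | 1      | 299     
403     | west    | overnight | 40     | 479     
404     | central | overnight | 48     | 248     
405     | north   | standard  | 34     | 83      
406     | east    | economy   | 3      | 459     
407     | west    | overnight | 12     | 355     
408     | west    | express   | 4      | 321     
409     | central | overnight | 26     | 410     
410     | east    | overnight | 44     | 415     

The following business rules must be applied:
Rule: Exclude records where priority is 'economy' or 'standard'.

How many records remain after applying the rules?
6

Step 1: Count records to exclude
  - 2 (economy) + 2 (standard) = 4 records
Step 2: Total records: 10
Step 3: Remaining = 10 - 4 = 6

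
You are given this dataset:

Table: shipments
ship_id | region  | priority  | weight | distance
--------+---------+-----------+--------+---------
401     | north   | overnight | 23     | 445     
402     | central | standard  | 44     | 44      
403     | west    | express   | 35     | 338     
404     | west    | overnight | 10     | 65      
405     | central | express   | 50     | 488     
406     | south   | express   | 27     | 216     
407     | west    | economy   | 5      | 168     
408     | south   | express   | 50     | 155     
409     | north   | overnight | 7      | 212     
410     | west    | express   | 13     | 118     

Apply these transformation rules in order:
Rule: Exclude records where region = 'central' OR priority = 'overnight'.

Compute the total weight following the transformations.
130

Step 1: Find records where region = 'central' OR priority = 'overnight'
Step 2: 5 records match, summing to 134
Step 3: Original sum: 264
Step 4: Remaining sum = 264 - 134 = 130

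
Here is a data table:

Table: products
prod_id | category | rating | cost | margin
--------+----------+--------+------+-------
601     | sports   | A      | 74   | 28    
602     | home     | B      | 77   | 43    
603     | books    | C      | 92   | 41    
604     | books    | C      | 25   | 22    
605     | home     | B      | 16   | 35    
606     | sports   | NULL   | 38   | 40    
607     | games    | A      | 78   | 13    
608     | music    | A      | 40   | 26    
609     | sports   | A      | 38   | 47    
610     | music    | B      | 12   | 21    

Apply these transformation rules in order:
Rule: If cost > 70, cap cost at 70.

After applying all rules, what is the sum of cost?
449

Step 1: 4 records have cost > 70
Step 2: These records originally summed to 321
Step 3: After capping: 4 × 70 = 280
Step 4: Unaffected records sum: 169
Step 5: Final sum = 280 + 169 = 449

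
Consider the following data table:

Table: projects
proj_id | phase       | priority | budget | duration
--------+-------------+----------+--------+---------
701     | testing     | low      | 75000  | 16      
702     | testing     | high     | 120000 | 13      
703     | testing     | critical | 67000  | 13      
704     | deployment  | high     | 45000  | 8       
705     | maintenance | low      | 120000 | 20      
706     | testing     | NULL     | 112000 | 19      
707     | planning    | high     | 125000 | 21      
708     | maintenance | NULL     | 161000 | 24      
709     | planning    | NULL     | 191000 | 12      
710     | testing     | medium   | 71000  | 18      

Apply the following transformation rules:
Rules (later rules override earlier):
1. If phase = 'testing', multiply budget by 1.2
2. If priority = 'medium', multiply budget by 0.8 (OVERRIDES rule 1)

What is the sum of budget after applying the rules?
1147600.0

Step 1: Rule 2 takes priority for records with priority = 'medium'
  - 1 records: 71000 × 0.8 = 56800.0
Step 2: Rule 1 applies to remaining records with phase = 'testing'
  - 4 records: 374000 × 1.2 = 448800.0
Step 3: Other records unchanged: 642000
Step 4: Final sum = 56800.0 + 448800.0 + 642000 = 1147600.0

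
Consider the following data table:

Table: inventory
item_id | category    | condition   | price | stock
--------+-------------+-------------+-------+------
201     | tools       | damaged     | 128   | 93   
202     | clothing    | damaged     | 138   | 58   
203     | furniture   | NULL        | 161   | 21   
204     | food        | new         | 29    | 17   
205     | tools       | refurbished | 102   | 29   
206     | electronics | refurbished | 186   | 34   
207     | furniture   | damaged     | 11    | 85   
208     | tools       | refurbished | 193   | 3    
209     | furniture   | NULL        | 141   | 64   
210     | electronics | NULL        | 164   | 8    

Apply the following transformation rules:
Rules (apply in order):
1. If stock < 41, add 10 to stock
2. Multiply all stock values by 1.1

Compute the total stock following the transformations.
519.2

Step 1: Apply Rule 1 - Add 10 to records with stock < 41
  - 6 records affected: 112 + (6 × 10) = 172
  - Unaffected records: 300
  - Sum after Rule 1: 472
Step 2: Apply Rule 2 - Multiply all by 1.1
  - 472 × 1.1 = 519.2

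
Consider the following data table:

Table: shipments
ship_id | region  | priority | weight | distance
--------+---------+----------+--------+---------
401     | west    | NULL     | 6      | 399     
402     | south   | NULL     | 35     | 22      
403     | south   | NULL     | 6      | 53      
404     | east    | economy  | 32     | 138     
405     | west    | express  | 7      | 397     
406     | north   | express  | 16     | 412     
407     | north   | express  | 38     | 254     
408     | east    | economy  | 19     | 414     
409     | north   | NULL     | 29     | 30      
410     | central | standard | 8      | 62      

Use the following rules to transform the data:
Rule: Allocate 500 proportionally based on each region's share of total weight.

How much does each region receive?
central: 20.41, east: 130.1, north: 211.73, south: 104.59, west: 33.16

Step 1: Calculate total weight = 196
Step 2: Calculate each region's proportion:
  central: 8/196 = 4.08% → 20.41
  east: 51/196 = 26.02% → 130.1
  north: 83/196 = 42.35% → 211.73
  south: 41/196 = 20.92% → 104.59
  west: 13/196 = 6.63% → 33.16
Step 3: Verify: sum of allocations ≈ 500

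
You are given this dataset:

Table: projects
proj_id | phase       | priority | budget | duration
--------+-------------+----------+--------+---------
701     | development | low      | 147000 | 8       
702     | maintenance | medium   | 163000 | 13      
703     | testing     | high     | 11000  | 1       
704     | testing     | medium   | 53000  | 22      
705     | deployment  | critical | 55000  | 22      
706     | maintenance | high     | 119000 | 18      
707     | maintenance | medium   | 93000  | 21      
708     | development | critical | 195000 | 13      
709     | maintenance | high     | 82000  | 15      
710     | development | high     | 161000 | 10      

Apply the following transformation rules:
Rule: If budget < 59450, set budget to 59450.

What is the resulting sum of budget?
1138350

Step 1: 3 records have budget < 59450
Step 2: These records originally summed to 119000
Step 3: After setting to minimum: 3 × 59450 = 178350
Step 4: Unaffected records sum: 960000
Step 5: Final sum = 178350 + 960000 = 1138350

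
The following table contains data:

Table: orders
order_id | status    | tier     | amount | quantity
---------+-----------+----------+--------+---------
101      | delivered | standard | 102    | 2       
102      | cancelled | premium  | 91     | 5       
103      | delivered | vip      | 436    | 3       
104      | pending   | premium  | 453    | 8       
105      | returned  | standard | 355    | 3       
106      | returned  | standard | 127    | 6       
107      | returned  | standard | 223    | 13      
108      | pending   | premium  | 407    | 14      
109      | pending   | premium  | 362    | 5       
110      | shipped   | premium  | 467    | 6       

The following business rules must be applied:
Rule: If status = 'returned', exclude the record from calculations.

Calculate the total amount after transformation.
2318

Step 1: Identify records where status = 'returned'
Step 2: The excluded records sum to 705
Step 3: Original total amount = 3023
Step 4: Remaining total = 3023 - 705 = 2318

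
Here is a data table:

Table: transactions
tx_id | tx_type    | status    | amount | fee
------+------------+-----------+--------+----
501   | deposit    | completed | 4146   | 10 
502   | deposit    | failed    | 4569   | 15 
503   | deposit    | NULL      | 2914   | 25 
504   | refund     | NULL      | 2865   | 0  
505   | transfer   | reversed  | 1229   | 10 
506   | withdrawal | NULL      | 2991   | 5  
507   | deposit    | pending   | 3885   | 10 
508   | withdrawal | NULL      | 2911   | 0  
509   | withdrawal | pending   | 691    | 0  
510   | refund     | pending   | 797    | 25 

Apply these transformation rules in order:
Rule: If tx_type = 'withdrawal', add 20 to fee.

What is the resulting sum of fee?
160

Step 1: Count records where tx_type = 'withdrawal': 3
Step 2: Total bonus added: 3 × 20 = 60
Step 3: Original sum of fee: 100
Step 4: Final sum = 100 + 60 = 160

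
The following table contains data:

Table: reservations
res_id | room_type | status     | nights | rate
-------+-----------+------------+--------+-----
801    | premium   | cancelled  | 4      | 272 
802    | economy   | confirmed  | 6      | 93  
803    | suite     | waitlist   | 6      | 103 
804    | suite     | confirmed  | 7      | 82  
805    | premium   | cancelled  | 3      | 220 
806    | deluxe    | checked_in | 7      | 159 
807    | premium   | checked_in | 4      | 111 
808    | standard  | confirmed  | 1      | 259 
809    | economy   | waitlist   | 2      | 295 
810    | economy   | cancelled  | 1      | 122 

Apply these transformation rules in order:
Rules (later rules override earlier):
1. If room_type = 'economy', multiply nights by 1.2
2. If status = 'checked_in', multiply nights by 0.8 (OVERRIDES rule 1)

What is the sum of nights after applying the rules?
40.6

Step 1: Rule 2 takes priority for records with status = 'checked_in'
  - 2 records: 11 × 0.8 = 8.8
Step 2: Rule 1 applies to remaining records with room_type = 'economy'
  - 3 records: 9 × 1.2 = 10.8
Step 3: Other records unchanged: 21
Step 4: Final sum = 8.8 + 10.8 + 21 = 40.6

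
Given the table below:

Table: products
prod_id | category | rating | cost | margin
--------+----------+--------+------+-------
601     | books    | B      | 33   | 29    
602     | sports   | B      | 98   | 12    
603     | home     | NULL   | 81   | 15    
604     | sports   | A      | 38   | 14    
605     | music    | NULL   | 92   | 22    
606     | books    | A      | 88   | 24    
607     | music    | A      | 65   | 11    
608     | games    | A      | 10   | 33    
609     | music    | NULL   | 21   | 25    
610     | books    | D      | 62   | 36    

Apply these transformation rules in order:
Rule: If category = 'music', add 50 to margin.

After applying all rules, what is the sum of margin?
371

Step 1: Count records where category = 'music': 3
Step 2: Total bonus added: 3 × 50 = 150
Step 3: Original sum of margin: 221
Step 4: Final sum = 221 + 150 = 371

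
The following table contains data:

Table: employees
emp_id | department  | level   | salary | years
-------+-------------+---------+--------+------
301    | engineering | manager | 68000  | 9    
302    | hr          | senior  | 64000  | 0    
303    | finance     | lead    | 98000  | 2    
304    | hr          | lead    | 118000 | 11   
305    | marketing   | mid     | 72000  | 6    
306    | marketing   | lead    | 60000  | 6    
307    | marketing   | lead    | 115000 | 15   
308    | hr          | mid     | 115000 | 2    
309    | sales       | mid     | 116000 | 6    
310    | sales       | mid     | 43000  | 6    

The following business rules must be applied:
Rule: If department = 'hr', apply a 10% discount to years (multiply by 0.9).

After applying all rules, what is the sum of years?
61.7

Step 1: Records with department = 'hr' have total years = 13
Step 2: Apply multiplier: 13 × 0.9 = 11.7
Step 3: Other records total: 50
Step 4: Final sum = 11.7 + 50 = 61.7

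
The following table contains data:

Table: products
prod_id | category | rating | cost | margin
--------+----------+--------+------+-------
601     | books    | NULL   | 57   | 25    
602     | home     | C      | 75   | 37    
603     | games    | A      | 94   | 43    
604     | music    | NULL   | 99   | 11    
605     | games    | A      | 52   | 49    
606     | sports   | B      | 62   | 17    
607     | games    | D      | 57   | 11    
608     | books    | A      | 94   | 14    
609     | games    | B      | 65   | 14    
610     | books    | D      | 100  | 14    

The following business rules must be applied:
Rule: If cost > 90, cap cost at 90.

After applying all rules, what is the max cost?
90

Step 1: Original maximum cost = 100
Step 2: Apply cap at 90
Step 3: 4 records had cost > 90 and were capped
Step 4: Maximum after transformation = 90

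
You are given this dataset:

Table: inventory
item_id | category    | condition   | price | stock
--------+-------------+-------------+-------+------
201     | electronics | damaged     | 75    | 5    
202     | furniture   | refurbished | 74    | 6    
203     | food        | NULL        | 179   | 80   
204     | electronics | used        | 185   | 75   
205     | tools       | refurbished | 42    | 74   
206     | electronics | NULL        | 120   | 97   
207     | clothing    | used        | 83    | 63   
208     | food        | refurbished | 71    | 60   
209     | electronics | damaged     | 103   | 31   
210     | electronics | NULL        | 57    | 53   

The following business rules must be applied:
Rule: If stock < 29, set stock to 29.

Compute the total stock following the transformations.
591

Step 1: 2 records have stock < 29
Step 2: These records originally summed to 11
Step 3: After setting to minimum: 2 × 29 = 58
Step 4: Unaffected records sum: 533
Step 5: Final sum = 58 + 533 = 591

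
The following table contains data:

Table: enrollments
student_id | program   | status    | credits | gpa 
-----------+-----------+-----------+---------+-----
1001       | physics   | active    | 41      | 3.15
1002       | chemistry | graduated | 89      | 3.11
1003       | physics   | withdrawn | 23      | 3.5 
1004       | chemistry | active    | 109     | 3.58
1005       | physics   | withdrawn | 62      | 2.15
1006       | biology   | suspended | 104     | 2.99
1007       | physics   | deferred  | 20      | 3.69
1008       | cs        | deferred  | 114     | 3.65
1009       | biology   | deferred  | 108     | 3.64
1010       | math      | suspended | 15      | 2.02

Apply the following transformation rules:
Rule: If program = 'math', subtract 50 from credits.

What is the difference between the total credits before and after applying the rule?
50

Step 1: Original sum of credits = 685
Step 2: 1 records have program = 'math'
Step 3: Each affected record changes by -50
Step 4: Total change = 1 × -50 = -50
Step 5: New sum = 685 + -50 = 635
Step 6: Difference = |635 - 685| = 50
        (Sum decreased by 50)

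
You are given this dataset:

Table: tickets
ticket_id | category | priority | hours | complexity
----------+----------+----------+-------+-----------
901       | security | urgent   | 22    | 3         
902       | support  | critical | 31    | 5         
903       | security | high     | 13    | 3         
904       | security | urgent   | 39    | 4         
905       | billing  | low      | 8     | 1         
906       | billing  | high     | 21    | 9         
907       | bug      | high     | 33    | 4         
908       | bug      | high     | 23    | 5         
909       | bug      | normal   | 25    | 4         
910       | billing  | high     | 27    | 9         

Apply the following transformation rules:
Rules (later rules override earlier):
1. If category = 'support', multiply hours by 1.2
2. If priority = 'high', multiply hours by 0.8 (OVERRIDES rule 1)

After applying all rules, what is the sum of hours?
224.8

Step 1: Rule 2 takes priority for records with priority = 'high'
  - 5 records: 117 × 0.8 = 93.6
Step 2: Rule 1 applies to remaining records with category = 'support'
  - 1 records: 31 × 1.2 = 37.2
Step 3: Other records unchanged: 94
Step 4: Final sum = 93.6 + 37.2 + 94 = 224.8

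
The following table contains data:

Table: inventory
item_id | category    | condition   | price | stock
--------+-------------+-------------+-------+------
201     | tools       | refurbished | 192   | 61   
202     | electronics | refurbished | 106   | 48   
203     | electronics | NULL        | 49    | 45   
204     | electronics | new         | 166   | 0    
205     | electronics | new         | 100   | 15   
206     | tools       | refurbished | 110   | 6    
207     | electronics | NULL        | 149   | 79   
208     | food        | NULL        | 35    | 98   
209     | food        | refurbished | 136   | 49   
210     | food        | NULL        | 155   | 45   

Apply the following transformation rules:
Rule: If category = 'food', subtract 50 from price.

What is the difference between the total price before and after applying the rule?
150

Step 1: Original sum of price = 1198
Step 2: 3 records have category = 'food'
Step 3: Each affected record changes by -50
Step 4: Total change = 3 × -50 = -150
Step 5: New sum = 1198 + -150 = 1048
Step 6: Difference = |1048 - 1198| = 150
        (Sum decreased by 150)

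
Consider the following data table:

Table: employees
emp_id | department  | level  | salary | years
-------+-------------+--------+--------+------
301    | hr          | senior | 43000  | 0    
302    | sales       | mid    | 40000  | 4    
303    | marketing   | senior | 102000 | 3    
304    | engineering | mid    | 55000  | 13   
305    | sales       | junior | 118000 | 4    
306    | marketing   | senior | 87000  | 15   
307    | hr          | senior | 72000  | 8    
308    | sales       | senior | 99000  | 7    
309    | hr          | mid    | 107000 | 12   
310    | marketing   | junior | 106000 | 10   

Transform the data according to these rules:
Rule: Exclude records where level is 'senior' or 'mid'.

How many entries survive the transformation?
2

Step 1: Count records to exclude
  - 5 (senior) + 3 (mid) = 8 records
Step 2: Total records: 10
Step 3: Remaining = 10 - 8 = 2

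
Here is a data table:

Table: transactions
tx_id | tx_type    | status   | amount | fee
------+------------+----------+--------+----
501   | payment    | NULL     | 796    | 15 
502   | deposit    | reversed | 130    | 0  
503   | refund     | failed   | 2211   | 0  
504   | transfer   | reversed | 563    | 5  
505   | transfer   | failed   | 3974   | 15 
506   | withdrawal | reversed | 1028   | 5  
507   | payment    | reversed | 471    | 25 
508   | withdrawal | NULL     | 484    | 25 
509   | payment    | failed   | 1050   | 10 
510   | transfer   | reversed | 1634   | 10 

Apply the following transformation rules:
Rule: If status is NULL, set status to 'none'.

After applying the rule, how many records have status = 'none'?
2

Step 1: Count records where status IS NULL
Step 2: Found 2 records with NULL status
Step 3: These records will have status set to 'none'
Step 4: Records already having status = 'none': 0
Step 5: Answer: 2 + 0 = 2 records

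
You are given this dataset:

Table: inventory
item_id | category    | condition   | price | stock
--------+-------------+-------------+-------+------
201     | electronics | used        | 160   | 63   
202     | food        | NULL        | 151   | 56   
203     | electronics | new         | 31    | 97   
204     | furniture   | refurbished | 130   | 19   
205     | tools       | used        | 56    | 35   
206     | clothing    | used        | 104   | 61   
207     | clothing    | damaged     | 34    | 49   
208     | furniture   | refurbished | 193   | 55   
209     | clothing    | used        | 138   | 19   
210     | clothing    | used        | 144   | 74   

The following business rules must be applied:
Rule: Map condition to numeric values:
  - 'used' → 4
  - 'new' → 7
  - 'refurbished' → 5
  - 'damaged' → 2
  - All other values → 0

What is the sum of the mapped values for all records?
39

Step 1: Apply mapping to each record
Step 2: Count by status:
  'used': 5 records × 4 = 20
  'new': 1 records × 7 = 7
  'refurbished': 2 records × 5 = 10
  'damaged': 1 records × 2 = 2
Step 3: Sum all mapped values = 39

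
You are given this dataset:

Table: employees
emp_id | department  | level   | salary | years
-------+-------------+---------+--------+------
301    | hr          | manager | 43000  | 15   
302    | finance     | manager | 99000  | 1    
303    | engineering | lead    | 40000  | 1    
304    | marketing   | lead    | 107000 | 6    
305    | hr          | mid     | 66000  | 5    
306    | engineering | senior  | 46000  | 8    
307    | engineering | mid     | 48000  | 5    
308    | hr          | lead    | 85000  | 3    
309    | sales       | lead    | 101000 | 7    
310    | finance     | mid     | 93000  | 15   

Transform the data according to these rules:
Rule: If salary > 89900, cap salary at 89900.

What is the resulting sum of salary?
687600

Step 1: 4 records have salary > 89900
Step 2: These records originally summed to 400000
Step 3: After capping: 4 × 89900 = 359600
Step 4: Unaffected records sum: 328000
Step 5: Final sum = 359600 + 328000 = 687600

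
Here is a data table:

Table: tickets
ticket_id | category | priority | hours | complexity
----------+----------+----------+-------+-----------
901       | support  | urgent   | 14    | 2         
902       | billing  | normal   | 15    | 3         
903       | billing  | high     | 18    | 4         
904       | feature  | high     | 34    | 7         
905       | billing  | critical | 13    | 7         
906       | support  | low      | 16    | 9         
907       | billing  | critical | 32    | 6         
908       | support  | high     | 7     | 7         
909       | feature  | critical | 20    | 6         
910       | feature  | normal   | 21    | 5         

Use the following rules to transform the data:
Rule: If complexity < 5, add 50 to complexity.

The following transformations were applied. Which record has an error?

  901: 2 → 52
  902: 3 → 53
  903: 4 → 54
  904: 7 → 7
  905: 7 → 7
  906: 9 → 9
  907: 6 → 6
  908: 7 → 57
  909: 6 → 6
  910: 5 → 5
Record 908 has an error. The correct transformed value should be 7, not 57.

Step 1: Check each record against the rule
Step 2: Record 908 has complexity = 7
Step 3: Since 7 >= 5, the bonus should not have been applied
Step 4: Correct value = 7, but claimed value = 57
Conclusion: Record 908 has the error.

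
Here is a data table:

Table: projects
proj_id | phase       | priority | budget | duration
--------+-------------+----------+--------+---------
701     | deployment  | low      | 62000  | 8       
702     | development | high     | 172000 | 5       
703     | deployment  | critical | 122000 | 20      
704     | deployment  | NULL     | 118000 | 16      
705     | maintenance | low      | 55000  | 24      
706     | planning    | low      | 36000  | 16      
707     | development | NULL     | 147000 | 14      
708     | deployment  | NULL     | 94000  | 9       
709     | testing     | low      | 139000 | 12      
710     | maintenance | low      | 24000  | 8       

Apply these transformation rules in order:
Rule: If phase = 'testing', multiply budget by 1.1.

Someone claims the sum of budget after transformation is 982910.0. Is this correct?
No, the correct result is 982900.0.

Step 1: Calculate the correct sum after transformation
Step 2: Apply multiplier 1.1 to records where phase = 'testing'
Step 3: Correct result = 982900.0
Step 4: Claimed result = 982910.0
Step 5: 982900.0 ≠ 982910.0
Conclusion: The claimed result is incorrect. The correct answer is 982900.0.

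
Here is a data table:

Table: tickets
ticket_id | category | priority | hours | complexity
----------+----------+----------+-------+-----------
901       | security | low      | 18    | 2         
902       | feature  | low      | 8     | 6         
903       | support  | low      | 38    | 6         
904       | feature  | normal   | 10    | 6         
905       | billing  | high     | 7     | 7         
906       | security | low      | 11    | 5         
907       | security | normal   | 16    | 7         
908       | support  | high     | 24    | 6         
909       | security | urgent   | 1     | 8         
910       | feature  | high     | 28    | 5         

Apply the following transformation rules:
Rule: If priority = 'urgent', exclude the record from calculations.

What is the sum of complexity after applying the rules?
50

Step 1: Identify records where priority = 'urgent'
Step 2: The excluded records sum to 8
Step 3: Original total complexity = 58
Step 4: Remaining total = 58 - 8 = 50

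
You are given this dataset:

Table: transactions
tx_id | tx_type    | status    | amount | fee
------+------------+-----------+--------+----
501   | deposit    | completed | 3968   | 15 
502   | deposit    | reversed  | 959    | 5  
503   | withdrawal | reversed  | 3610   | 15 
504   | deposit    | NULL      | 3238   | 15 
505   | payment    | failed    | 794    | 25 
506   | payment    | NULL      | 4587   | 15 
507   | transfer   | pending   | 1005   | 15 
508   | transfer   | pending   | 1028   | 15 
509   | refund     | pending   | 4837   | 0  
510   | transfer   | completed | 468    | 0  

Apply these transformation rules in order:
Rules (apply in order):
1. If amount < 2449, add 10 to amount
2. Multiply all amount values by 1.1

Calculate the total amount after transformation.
26998.4

Step 1: Apply Rule 1 - Add 10 to records with amount < 2449
  - 5 records affected: 4254 + (5 × 10) = 4304
  - Unaffected records: 20240
  - Sum after Rule 1: 24544
Step 2: Apply Rule 2 - Multiply all by 1.1
  - 24544 × 1.1 = 26998.4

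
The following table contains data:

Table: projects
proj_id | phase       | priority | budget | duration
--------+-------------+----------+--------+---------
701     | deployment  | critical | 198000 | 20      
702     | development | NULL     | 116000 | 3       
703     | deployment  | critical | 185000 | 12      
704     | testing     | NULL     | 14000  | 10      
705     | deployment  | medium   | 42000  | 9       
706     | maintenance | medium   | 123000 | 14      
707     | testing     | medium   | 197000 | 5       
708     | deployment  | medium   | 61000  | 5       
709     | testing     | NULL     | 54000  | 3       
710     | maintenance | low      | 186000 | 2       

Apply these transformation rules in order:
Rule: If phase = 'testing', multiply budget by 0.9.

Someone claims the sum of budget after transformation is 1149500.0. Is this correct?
Yes, the result is correct.

Step 1: Calculate the correct sum after transformation
Step 2: Apply multiplier 0.9 to records where phase = 'testing'
Step 3: Correct result = 1149500.0
Step 4: Claimed result = 1149500.0
Step 5: 1149500.0 = 1149500.0 ✓
Conclusion: The claimed result is correct.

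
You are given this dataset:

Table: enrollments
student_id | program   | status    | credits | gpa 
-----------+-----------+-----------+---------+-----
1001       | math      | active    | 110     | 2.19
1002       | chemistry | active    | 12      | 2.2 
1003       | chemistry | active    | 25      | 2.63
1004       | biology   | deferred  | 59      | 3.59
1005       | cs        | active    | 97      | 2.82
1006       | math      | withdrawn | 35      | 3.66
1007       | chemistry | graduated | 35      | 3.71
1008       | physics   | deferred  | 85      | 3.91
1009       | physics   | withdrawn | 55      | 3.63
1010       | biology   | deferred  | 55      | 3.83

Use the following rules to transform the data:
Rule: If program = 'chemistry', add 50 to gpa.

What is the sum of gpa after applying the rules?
182.17

Step 1: Count records where program = 'chemistry': 3
Step 2: Total bonus added: 3 × 50 = 150
Step 3: Original sum of gpa: 32.17
Step 4: Final sum = 32.17 + 150 = 182.17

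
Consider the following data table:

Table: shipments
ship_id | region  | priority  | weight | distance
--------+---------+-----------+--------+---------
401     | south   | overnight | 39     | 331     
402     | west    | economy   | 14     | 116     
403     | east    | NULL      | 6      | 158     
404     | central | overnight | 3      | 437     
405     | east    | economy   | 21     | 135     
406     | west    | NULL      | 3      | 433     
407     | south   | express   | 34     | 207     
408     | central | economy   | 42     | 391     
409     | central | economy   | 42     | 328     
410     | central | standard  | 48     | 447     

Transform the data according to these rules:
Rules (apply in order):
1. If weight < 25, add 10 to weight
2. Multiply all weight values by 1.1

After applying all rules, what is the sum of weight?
332.2

Step 1: Apply Rule 1 - Add 10 to records with weight < 25
  - 5 records affected: 47 + (5 × 10) = 97
  - Unaffected records: 205
  - Sum after Rule 1: 302
Step 2: Apply Rule 2 - Multiply all by 1.1
  - 302 × 1.1 = 332.2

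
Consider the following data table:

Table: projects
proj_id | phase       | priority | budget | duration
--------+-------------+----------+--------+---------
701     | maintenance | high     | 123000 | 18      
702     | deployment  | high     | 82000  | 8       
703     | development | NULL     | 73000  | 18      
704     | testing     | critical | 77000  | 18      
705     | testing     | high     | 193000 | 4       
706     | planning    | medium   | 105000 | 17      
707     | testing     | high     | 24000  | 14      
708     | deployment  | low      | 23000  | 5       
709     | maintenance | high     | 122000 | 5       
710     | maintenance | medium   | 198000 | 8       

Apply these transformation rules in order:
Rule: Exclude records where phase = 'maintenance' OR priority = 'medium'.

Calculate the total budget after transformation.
472000

Step 1: Find records where phase = 'maintenance' OR priority = 'medium'
Step 2: 4 records match, summing to 548000
Step 3: Original sum: 1020000
Step 4: Remaining sum = 1020000 - 548000 = 472000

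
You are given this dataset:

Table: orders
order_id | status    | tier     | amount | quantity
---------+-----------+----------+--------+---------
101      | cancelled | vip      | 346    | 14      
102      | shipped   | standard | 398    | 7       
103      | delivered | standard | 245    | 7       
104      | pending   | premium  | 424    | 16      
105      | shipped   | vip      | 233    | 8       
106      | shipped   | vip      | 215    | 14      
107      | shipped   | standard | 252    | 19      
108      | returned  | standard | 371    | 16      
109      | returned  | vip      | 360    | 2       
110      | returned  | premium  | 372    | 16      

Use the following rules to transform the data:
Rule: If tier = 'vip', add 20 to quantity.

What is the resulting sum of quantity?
199

Step 1: Count records where tier = 'vip': 4
Step 2: Total bonus added: 4 × 20 = 80
Step 3: Original sum of quantity: 119
Step 4: Final sum = 119 + 80 = 199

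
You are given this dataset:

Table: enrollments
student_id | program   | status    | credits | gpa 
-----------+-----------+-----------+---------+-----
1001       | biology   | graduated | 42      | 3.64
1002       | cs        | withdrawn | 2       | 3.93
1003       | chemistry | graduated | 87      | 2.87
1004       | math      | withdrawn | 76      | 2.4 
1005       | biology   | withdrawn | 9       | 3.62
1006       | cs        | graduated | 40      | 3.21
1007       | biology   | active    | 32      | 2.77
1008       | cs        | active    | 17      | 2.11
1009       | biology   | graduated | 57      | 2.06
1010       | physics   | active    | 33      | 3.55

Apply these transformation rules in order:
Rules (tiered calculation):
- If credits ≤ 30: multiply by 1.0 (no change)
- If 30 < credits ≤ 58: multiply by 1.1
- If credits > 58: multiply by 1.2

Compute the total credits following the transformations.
448.0

Step 1: Tier 1 (credits ≤ 30): 3 records, sum = 28 × 1.0 = 28.0
Step 2: Tier 2 (30 < credits ≤ 58): 5 records, sum = 204 × 1.1 = 224.4
Step 3: Tier 3 (credits > 58): 2 records, sum = 163 × 1.2 = 195.6
Step 4: Final sum = 28.0 + 224.4 + 195.6 = 448.0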